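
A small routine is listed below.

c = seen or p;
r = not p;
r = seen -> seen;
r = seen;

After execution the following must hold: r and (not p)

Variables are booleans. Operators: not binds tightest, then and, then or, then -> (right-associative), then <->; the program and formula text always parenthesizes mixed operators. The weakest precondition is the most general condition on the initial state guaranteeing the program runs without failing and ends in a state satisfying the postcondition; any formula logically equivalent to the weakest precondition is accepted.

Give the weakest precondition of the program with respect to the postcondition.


Working backward. After the program, r and (not p) must hold.
Before r := seen: seen and (not p)
Before r := seen -> seen: seen and (not p)
Before r := not p: seen and (not p)
Before c := seen or p: seen and (not p)
Answer: WP = seen and (not p)


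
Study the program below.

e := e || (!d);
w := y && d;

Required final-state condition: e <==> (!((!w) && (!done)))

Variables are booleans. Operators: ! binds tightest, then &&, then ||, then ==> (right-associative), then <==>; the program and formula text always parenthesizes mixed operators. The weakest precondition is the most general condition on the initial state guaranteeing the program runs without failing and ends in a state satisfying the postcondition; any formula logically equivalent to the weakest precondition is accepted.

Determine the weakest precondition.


Working backward. After the program, e <==> (!((!w) && (!done))) must hold.
Before w := y && d: e <==> (!((!(y && d)) && (!done)))
Before e := e || (!d): (e || (!d)) <==> (!((!(y && d)) && (!done)))
Answer: WP = (e || (!d)) <==> (!((!(y && d)) && (!done)))


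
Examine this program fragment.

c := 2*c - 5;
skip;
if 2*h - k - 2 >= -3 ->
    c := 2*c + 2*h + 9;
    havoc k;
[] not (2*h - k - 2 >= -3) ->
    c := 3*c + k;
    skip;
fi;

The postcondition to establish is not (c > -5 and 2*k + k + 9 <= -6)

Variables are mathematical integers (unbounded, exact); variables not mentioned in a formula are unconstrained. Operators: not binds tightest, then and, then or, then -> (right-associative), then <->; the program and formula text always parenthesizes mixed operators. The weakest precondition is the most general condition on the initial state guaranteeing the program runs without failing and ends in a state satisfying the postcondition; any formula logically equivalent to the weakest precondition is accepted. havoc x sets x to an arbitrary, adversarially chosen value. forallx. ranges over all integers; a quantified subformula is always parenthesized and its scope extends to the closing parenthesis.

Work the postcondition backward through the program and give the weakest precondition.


Working backward. After the program, the postcondition not (c > -5 and 2*k + k + 9 <= -6) must hold; in canonical form it is not (c > -5 and 3*k <= -15).
Then branch requires forall k_1. (not (2*c + 2*h > -14 and 3*k_1 <= -15)); else branch requires not (3*c + k > -5 and 3*k <= -15).
Before the if: (2*h >= k - 1 -> (forall k_1. (not (2*c + 2*h > -14 and 3*k_1 <= -15)))) and ((not (2*h >= k - 1)) -> (not (3*c + k > -5 and 3*k <= -15)))
Before skip: (2*h >= k - 1 -> (forall k_1. (not (2*c + 2*h > -14 and 3*k_1 <= -15)))) and ((not (2*h >= k - 1)) -> (not (3*c + k > -5 and 3*k <= -15)))
Before c := 2*c - 5: (2*h >= k - 1 -> (forall k_1. (not (4*c + 2*h > -4 and 3*k_1 <= -15)))) and ((not (2*h >= k - 1)) -> (not (6*c + k > 10 and 3*k <= -15)))
Answer: WP = (2*h >= k - 1 -> (forall k_1. (not (4*c + 2*h > -4 and 3*k_1 <= -15)))) and ((not (2*h >= k - 1)) -> (not (6*c + k > 10 and 3*k <= -15)))


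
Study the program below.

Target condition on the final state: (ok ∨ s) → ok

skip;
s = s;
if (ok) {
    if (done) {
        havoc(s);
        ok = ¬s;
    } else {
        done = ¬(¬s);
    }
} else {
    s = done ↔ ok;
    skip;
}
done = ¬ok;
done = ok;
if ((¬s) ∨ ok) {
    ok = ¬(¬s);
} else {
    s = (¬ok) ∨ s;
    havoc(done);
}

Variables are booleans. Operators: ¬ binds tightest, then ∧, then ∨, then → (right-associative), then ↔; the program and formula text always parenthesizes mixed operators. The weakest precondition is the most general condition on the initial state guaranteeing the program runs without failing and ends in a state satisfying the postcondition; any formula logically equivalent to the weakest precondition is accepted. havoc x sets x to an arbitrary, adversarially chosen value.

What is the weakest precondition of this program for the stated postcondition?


Working backward. After the program, (ok ∨ s) → ok must hold.
Then branch requires true; else branch requires ok.
Before the if: (¬((¬s) ∨ ok)) → ok
Before done := ok: (¬((¬s) ∨ ok)) → ok
Before done := ¬ok: (¬((¬s) ∨ ok)) → ok
Then branch requires (¬done) ∧ ((¬done) → ((¬((¬s) ∨ ok)) → ok)); else branch requires (¬((¬(done ↔ ok)) ∨ ok)) → ok.
Before the if: (ok → ((¬done) ∧ ((¬done) → ((¬((¬s) ∨ ok)) → ok)))) ∧ ((¬ok) → ((¬((¬(done ↔ ok)) ∨ ok)) → ok))
Before s := s: (ok → ((¬done) ∧ ((¬done) → ((¬((¬s) ∨ ok)) → ok)))) ∧ ((¬ok) → ((¬((¬(done ↔ ok)) ∨ ok)) → ok))
Before skip: (ok → ((¬done) ∧ ((¬done) → ((¬((¬s) ∨ ok)) → ok)))) ∧ ((¬ok) → ((¬((¬(done ↔ ok)) ∨ ok)) → ok))
Answer: WP = (ok → ((¬done) ∧ ((¬done) → ((¬((¬s) ∨ ok)) → ok)))) ∧ ((¬ok) → ((¬((¬(done ↔ ok)) ∨ ok)) → ok))


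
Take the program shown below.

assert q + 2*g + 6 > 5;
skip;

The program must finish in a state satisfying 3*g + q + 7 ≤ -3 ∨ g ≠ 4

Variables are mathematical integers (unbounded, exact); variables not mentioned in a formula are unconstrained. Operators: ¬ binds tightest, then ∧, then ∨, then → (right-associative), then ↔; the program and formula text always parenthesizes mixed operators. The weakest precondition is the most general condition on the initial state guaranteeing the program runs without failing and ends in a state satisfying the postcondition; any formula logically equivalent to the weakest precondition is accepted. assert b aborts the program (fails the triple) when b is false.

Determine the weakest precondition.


Working backward. After the program, the postcondition 3*g + q + 7 ≤ -3 ∨ g ≠ 4 must hold; in canonical form it is 3*g + q ≤ -10 ∨ g ≠ 4.
Before skip: 3*g + q ≤ -10 ∨ g ≠ 4
Before assert q + 2*g + 6 > 5: 2*g + q > -1 ∧ (3*g + q ≤ -10 ∨ g ≠ 4)
Answer: WP = 2*g + q > -1 ∧ (3*g + q ≤ -10 ∨ g ≠ 4)


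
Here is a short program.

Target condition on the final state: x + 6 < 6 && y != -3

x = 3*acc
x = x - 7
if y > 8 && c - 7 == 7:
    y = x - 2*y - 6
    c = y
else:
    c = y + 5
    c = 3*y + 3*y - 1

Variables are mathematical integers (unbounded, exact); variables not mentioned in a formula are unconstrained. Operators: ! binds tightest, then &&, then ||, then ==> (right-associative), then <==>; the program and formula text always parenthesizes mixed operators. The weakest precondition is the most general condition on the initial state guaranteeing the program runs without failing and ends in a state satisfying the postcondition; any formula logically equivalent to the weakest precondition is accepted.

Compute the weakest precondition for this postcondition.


Working backward. After the program, the postcondition x + 6 < 6 && y != -3 must hold; in canonical form it is x < 0 && y != -3.
Then branch requires x < 0 && x != 2*y + 3; else branch requires x < 0 && y != -3.
Before the if: ((y > 8 && c == 14) ==> (x < 0 && x != 2*y + 3)) && ((!(y > 8 && c == 14)) ==> (x < 0 && y != -3))
Before x := x - 7: ((y > 8 && c == 14) ==> (x < 7 && x != 2*y + 10)) && ((!(y > 8 && c == 14)) ==> (x < 7 && y != -3))
Before x := 3*acc: ((y > 8 && c == 14) ==> (3*acc < 7 && 3*acc != 2*y + 10)) && ((!(y > 8 && c == 14)) ==> (3*acc < 7 && y != -3))
Answer: WP = ((y > 8 && c == 14) ==> (3*acc < 7 && 3*acc != 2*y + 10)) && ((!(y > 8 && c == 14)) ==> (3*acc < 7 && y != -3))


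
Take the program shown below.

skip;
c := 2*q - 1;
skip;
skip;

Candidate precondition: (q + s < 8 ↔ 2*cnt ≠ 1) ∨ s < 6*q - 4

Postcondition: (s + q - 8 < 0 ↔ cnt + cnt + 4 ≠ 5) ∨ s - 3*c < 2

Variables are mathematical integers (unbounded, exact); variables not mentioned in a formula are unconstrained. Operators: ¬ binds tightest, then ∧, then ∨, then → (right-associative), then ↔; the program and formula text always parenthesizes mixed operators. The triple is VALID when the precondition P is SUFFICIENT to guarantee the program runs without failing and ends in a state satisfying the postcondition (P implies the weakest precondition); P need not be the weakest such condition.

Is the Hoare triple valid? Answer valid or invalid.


Working backward. After the program, the postcondition (s + q - 8 < 0 ↔ cnt + cnt + 4 ≠ 5) ∨ s - 3*c < 2 must hold; in canonical form it is (q + s < 8 ↔ 2*cnt ≠ 1) ∨ s < 3*c + 2.
Before skip: (q + s < 8 ↔ 2*cnt ≠ 1) ∨ s < 3*c + 2
Before skip: (q + s < 8 ↔ 2*cnt ≠ 1) ∨ s < 3*c + 2
Before c := 2*q - 1: (q + s < 8 ↔ 2*cnt ≠ 1) ∨ s < 6*q - 1
Before skip: (q + s < 8 ↔ 2*cnt ≠ 1) ∨ s < 6*q - 1
The weakest precondition is (q + s < 8 ↔ 2*cnt ≠ 1) ∨ s < 6*q - 1.
Check whether (q + s < 8 ↔ 2*cnt ≠ 1) ∨ s < 6*q - 4 implies it.
Every state satisfying the precondition satisfies the weakest precondition: the implication holds.
Answer: valid


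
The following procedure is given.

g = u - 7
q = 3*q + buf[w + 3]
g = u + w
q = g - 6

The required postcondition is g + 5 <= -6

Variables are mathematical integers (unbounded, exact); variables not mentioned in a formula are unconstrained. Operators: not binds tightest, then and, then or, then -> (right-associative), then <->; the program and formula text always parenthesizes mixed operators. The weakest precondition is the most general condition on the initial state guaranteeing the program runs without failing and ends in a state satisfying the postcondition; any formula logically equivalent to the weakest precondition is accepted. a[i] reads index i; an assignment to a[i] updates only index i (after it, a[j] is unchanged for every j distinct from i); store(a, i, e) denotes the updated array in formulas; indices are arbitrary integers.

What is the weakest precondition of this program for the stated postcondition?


Working backward. After the program, the postcondition g + 5 <= -6 must hold; in canonical form it is g <= -11.
Before q := g - 6: g <= -11
Before g := u + w: u + w <= -11
Before q := 3*q + buf[w + 3]: u + w <= -11
Before g := u - 7: u + w <= -11
Answer: WP = u + w <= -11


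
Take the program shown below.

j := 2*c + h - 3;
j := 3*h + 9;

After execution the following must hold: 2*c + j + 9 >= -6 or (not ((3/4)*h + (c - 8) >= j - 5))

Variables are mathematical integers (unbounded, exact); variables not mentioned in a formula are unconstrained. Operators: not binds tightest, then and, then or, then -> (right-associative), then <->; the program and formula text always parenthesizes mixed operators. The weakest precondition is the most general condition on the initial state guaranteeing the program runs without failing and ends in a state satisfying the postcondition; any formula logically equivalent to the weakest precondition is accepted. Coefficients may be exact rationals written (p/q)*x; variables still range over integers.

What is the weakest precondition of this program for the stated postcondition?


Working backward. After the program, the postcondition 2*c + j + 9 >= -6 or (not ((3/4)*h + (c - 8) >= j - 5)) must hold; in canonical form it is 2*c + j >= -15 or (not (c + (3/4)*h >= j + 3)).
Before j := 3*h + 9: 2*c + 3*h >= -24 or (not (c >= (9/4)*h + 12))
Before j := 2*c + h - 3: 2*c + 3*h >= -24 or (not (c >= (9/4)*h + 12))
Answer: WP = 2*c + 3*h >= -24 or (not (c >= (9/4)*h + 12))


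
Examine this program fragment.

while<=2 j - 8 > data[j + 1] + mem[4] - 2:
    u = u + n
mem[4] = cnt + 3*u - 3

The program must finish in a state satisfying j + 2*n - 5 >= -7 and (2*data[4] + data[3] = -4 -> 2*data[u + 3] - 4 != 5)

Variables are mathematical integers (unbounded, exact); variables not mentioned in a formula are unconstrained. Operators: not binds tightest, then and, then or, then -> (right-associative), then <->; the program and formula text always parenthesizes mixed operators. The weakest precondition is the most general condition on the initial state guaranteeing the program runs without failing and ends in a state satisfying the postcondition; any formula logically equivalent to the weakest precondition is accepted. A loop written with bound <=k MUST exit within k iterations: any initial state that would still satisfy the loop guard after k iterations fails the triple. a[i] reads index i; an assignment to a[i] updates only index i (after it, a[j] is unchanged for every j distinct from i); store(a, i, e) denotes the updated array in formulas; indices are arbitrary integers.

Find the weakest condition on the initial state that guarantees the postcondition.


Working backward. After the program, the postcondition j + 2*n - 5 >= -7 and (2*data[4] + data[3] = -4 -> 2*data[u + 3] - 4 != 5) must hold; in canonical form it is j + 2*n >= -2 and (data[3] + 2*data[4] = -4 -> 2*data[u + 3] != 9).
Before mem[4] := cnt + 3*u - 3: j + 2*n >= -2 and (data[3] + 2*data[4] = -4 -> 2*data[u + 3] != 9)
Before the loop (bound <=2), unroll the exhaustion recursion (WP_0 = exit-now case; WP_j = one more guarded iteration, up to j = 2):
  WP_0: (not (j > data[j + 1] + mem[4] + 6)) and j + 2*n >= -2 and (data[3] + 2*data[4] = -4 -> 2*data[u + 3] != 9)
  WP_1: (j > data[j + 1] + mem[4] + 6 -> ((not (j > data[j + 1] + mem[4] + 6)) and j + 2*n >= -2 and (data[3] + 2*data[4] = -4 -> 2*data[n + u + 3] != 9))) and ((not (j > data[j + 1] + mem[4] + 6)) -> (j + 2*n >= -2 and (data[3] + 2*data[4] = -4 -> 2*data[u + 3] != 9)))
  WP_2: (j > data[j + 1] + mem[4] + 6 -> ((j > data[j + 1] + mem[4] + 6 -> ((not (j > data[j + 1] + mem[4] + 6)) and j + 2*n >= -2 and (data[3] + 2*data[4] = -4 -> 2*data[2*n + u + 3] != 9))) and ((not (j > data[j + 1] + mem[4] + 6)) -> (j + 2*n >= -2 and (data[3] + 2*data[4] = -4 -> 2*data[n + u + 3] != 9))))) and ((not (j > data[j + 1] + mem[4] + 6)) -> (j + 2*n >= -2 and (data[3] + 2*data[4] = -4 -> 2*data[u + 3] != 9)))
So before the loop: (j > data[j + 1] + mem[4] + 6 -> ((j > data[j + 1] + mem[4] + 6 -> ((not (j > data[j + 1] + mem[4] + 6)) and j + 2*n >= -2 and (data[3] + 2*data[4] = -4 -> 2*data[2*n + u + 3] != 9))) and ((not (j > data[j + 1] + mem[4] + 6)) -> (j + 2*n >= -2 and (data[3] + 2*data[4] = -4 -> 2*data[n + u + 3] != 9))))) and ((not (j > data[j + 1] + mem[4] + 6)) -> (j + 2*n >= -2 and (data[3] + 2*data[4] = -4 -> 2*data[u + 3] != 9)))
Answer: WP = (j > data[j + 1] + mem[4] + 6 -> ((j > data[j + 1] + mem[4] + 6 -> ((not (j > data[j + 1] + mem[4] + 6)) and j + 2*n >= -2 and (data[3] + 2*data[4] = -4 -> 2*data[2*n + u + 3] != 9))) and ((not (j > data[j + 1] + mem[4] + 6)) -> (j + 2*n >= -2 and (data[3] + 2*data[4] = -4 -> 2*data[n + u + 3] != 9))))) and ((not (j > data[j + 1] + mem[4] + 6)) -> (j + 2*n >= -2 and (data[3] + 2*data[4] = -4 -> 2*data[u + 3] != 9)))


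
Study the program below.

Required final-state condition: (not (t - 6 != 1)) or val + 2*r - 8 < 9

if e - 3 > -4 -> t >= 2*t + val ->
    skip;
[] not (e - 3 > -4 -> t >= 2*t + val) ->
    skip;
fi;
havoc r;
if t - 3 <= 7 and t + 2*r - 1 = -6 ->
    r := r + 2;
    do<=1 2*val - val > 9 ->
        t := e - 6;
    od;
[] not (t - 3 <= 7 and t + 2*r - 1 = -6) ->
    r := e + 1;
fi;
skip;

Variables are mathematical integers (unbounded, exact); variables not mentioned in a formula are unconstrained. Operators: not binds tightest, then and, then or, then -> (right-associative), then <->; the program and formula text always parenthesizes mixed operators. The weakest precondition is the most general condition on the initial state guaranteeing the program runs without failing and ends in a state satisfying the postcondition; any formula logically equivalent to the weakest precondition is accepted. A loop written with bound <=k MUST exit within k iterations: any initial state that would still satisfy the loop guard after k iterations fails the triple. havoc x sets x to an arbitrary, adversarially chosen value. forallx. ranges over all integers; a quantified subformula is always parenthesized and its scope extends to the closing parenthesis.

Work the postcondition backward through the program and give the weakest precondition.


Working backward. After the program, the postcondition (not (t - 6 != 1)) or val + 2*r - 8 < 9 must hold; in canonical form it is (not (t != 7)) or 2*r + val < 17.
Before skip: (not (t != 7)) or 2*r + val < 17
Then branch requires (val > 9 -> ((not (val > 9)) and ((not (e != 13)) or 2*r + val < 13))) and ((not (val > 9)) -> ((not (t != 7)) or 2*r + val < 13)); else branch requires (not (t != 7)) or 2*e + val < 15.
Before the if: ((t <= 10 and 2*r + t = -5) -> ((val > 9 -> ((not (val > 9)) and ((not (e != 13)) or 2*r + val < 13))) and ((not (val > 9)) -> ((not (t != 7)) or 2*r + val < 13)))) and ((not (t <= 10 and 2*r + t = -5)) -> ((not (t != 7)) or 2*e + val < 15))
Before havoc r: forall r_1. (((t <= 10 and 2*r_1 + t = -5) -> ((val > 9 -> ((not (val > 9)) and ((not (e != 13)) or 2*r_1 + val < 13))) and ((not (val > 9)) -> ((not (t != 7)) or 2*r_1 + val < 13)))) and ((not (t <= 10 and 2*r_1 + t = -5)) -> ((not (t != 7)) or 2*e + val < 15)))
Then branch requires forall r_1. (((t <= 10 and 2*r_1 + t = -5) -> ((val > 9 -> ((not (val > 9)) and ((not (e != 13)) or 2*r_1 + val < 13))) and ((not (val > 9)) -> ((not (t != 7)) or 2*r_1 + val < 13)))) and ((not (t <= 10 and 2*r_1 + t = -5)) -> ((not (t != 7)) or 2*e + val < 15))); else branch requires forall r_1. (((t <= 10 and 2*r_1 + t = -5) -> ((val > 9 -> ((not (val > 9)) and ((not (e != 13)) or 2*r_1 + val < 13))) and ((not (val > 9)) -> ((not (t != 7)) or 2*r_1 + val < 13)))) and ((not (t <= 10 and 2*r_1 + t = -5)) -> ((not (t != 7)) or 2*e + val < 15))).
Before the if: ((e > -1 -> t + val <= 0) -> (forall r_1. (((t <= 10 and 2*r_1 + t = -5) -> ((val > 9 -> ((not (val > 9)) and ((not (e != 13)) or 2*r_1 + val < 13))) and ((not (val > 9)) -> ((not (t != 7)) or 2*r_1 + val < 13)))) and ((not (t <= 10 and 2*r_1 + t = -5)) -> ((not (t != 7)) or 2*e + val < 15))))) and ((not (e > -1 -> t + val <= 0)) -> (forall r_1. (((t <= 10 and 2*r_1 + t = -5) -> ((val > 9 -> ((not (val > 9)) and ((not (e != 13)) or 2*r_1 + val < 13))) and ((not (val > 9)) -> ((not (t != 7)) or 2*r_1 + val < 13)))) and ((not (t <= 10 and 2*r_1 + t = -5)) -> ((not (t != 7)) or 2*e + val < 15)))))
Answer: WP = ((e > -1 -> t + val <= 0) -> (forall r_1. (((t <= 10 and 2*r_1 + t = -5) -> ((val > 9 -> ((not (val > 9)) and ((not (e != 13)) or 2*r_1 + val < 13))) and ((not (val > 9)) -> ((not (t != 7)) or 2*r_1 + val < 13)))) and ((not (t <= 10 and 2*r_1 + t = -5)) -> ((not (t != 7)) or 2*e + val < 15))))) and ((not (e > -1 -> t + val <= 0)) -> (forall r_1. (((t <= 10 and 2*r_1 + t = -5) -> ((val > 9 -> ((not (val > 9)) and ((not (e != 13)) or 2*r_1 + val < 13))) and ((not (val > 9)) -> ((not (t != 7)) or 2*r_1 + val < 13)))) and ((not (t <= 10 and 2*r_1 + t = -5)) -> ((not (t != 7)) or 2*e + val < 15)))))


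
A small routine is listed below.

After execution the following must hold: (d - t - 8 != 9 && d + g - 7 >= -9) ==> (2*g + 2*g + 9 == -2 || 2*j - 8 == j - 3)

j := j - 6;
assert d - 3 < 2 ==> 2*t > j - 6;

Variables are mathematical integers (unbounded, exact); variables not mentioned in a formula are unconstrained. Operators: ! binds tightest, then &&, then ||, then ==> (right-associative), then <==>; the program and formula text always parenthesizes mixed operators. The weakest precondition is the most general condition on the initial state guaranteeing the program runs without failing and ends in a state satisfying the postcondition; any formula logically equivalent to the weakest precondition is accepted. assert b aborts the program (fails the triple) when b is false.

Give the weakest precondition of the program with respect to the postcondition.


Working backward. After the program, the postcondition (d - t - 8 != 9 && d + g - 7 >= -9) ==> (2*g + 2*g + 9 == -2 || 2*j - 8 == j - 3) must hold; in canonical form it is (d != t + 17 && d + g >= -2) ==> (4*g == -11 || j == 5).
Before assert d - 3 < 2 ==> 2*t > j - 6: (d < 5 ==> 2*t > j - 6) && ((d != t + 17 && d + g >= -2) ==> (4*g == -11 || j == 5))
Before j := j - 6: (d < 5 ==> 2*t > j - 12) && ((d != t + 17 && d + g >= -2) ==> (4*g == -11 || j == 11))
Answer: WP = (d < 5 ==> 2*t > j - 12) && ((d != t + 17 && d + g >= -2) ==> (4*g == -11 || j == 11))


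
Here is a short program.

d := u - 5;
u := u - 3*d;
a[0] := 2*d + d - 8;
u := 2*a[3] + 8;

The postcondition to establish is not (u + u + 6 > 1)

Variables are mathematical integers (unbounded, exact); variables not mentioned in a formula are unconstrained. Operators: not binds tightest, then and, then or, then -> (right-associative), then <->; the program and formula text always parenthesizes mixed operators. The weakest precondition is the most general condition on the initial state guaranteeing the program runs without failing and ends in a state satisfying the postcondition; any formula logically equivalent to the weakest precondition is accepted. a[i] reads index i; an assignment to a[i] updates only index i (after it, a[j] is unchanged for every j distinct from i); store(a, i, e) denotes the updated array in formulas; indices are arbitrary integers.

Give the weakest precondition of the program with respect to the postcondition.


Working backward. After the program, the postcondition not (u + u + 6 > 1) must hold; in canonical form it is not (2*u > -5).
Before u := 2*a[3] + 8: not (4*a[3] > -21)
Before a[0] := 2*d + d - 8: not (4*a[3] > -21)
Before u := u - 3*d: not (4*a[3] > -21)
Before d := u - 5: not (4*a[3] > -21)
Answer: WP = not (4*a[3] > -21)


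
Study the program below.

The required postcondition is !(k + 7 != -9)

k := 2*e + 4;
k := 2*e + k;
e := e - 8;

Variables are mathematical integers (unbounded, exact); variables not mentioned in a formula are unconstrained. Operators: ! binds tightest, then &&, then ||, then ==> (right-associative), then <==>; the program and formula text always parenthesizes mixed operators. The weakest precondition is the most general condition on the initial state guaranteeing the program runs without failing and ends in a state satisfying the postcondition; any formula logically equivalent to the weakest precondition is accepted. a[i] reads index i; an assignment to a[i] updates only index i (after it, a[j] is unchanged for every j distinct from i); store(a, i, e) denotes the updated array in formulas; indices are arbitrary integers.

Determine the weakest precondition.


Working backward. After the program, the postcondition !(k + 7 != -9) must hold; in canonical form it is !(k != -16).
Before e := e - 8: !(k != -16)
Before k := 2*e + k: !(2*e + k != -16)
Before k := 2*e + 4: !(4*e != -20)
Answer: WP = !(4*e != -20)


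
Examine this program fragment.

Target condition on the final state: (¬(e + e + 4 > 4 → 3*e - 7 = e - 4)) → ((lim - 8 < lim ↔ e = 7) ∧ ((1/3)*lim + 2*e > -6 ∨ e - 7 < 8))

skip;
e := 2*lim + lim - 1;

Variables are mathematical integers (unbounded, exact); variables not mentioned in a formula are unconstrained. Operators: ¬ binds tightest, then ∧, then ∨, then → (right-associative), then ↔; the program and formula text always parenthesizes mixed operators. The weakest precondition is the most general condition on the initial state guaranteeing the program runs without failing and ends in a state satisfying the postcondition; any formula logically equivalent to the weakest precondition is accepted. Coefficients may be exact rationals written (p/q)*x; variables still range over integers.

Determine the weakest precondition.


Working backward. After the program, the postcondition (¬(e + e + 4 > 4 → 3*e - 7 = e - 4)) → ((lim - 8 < lim ↔ e = 7) ∧ ((1/3)*lim + 2*e > -6 ∨ e - 7 < 8)) must hold; in canonical form it is (¬(2*e > 0 → 2*e = 3)) → (e = 7 ∧ (2*e + (1/3)*lim > -6 ∨ e < 15)).
Before e := 2*lim + lim - 1: (¬(6*lim > 2 → 6*lim = 5)) → (3*lim = 8 ∧ ((19/3)*lim > -4 ∨ 3*lim < 16))
Before skip: (¬(6*lim > 2 → 6*lim = 5)) → (3*lim = 8 ∧ ((19/3)*lim > -4 ∨ 3*lim < 16))
Answer: WP = (¬(6*lim > 2 → 6*lim = 5)) → (3*lim = 8 ∧ ((19/3)*lim > -4 ∨ 3*lim < 16))


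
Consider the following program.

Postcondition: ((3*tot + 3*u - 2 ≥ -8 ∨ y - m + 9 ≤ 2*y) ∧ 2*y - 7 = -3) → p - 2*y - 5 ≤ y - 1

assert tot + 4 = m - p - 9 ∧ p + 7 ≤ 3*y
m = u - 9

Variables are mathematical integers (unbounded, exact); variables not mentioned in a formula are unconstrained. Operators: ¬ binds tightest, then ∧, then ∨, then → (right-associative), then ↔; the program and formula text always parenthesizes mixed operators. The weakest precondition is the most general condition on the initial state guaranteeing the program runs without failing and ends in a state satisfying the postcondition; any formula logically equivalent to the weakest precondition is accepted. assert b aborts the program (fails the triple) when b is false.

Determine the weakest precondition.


Working backward. After the program, the postcondition ((3*tot + 3*u - 2 ≥ -8 ∨ y - m + 9 ≤ 2*y) ∧ 2*y - 7 = -3) → p - 2*y - 5 ≤ y - 1 must hold; in canonical form it is ((3*tot + 3*u ≥ -6 ∨ m + y ≥ 9) ∧ 2*y = 4) → p ≤ 3*y + 4.
Before m := u - 9: ((3*tot + 3*u ≥ -6 ∨ u + y ≥ 18) ∧ 2*y = 4) → p ≤ 3*y + 4
Before assert tot + 4 = m - p - 9 ∧ p + 7 ≤ 3*y: p + tot = m - 13 ∧ p ≤ 3*y - 7 ∧ (((3*tot + 3*u ≥ -6 ∨ u + y ≥ 18) ∧ 2*y = 4) → p ≤ 3*y + 4)
Answer: WP = p + tot = m - 13 ∧ p ≤ 3*y - 7 ∧ (((3*tot + 3*u ≥ -6 ∨ u + y ≥ 18) ∧ 2*y = 4) → p ≤ 3*y + 4)


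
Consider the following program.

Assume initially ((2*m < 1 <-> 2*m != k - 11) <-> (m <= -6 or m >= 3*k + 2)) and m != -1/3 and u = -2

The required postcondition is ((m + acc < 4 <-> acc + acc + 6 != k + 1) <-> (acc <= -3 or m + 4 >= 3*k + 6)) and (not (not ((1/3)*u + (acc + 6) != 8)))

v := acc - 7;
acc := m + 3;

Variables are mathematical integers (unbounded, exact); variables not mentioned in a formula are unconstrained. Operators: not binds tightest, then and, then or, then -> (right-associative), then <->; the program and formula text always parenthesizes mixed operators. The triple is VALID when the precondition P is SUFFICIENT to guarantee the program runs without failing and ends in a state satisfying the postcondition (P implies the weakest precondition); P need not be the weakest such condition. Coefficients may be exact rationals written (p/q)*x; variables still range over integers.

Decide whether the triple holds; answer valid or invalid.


Working backward. After the program, the postcondition ((m + acc < 4 <-> acc + acc + 6 != k + 1) <-> (acc <= -3 or m + 4 >= 3*k + 6)) and (not (not ((1/3)*u + (acc + 6) != 8))) must hold; in canonical form it is ((acc + m < 4 <-> 2*acc != k - 5) <-> (acc <= -3 or m >= 3*k + 2)) and acc + (1/3)*u != 2.
Before acc := m + 3: ((2*m < 1 <-> 2*m != k - 11) <-> (m <= -6 or m >= 3*k + 2)) and m + (1/3)*u != -1
Before v := acc - 7: ((2*m < 1 <-> 2*m != k - 11) <-> (m <= -6 or m >= 3*k + 2)) and m + (1/3)*u != -1
The weakest precondition is ((2*m < 1 <-> 2*m != k - 11) <-> (m <= -6 or m >= 3*k + 2)) and m + (1/3)*u != -1.
Check whether ((2*m < 1 <-> 2*m != k - 11) <-> (m <= -6 or m >= 3*k + 2)) and m != -1/3 and u = -2 implies it.
Every state satisfying the precondition satisfies the weakest precondition: the implication holds.
Answer: valid


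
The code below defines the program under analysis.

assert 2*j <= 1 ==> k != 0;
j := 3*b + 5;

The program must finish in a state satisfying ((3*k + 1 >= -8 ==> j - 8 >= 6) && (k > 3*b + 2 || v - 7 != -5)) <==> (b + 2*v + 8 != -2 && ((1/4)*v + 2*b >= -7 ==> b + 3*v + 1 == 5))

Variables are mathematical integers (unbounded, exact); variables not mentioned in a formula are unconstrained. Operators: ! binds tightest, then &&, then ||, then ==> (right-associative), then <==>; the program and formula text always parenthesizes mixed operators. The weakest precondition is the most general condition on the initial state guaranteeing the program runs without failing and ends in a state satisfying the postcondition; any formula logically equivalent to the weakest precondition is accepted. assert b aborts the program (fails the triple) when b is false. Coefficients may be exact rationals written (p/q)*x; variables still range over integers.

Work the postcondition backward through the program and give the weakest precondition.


Working backward. After the program, the postcondition ((3*k + 1 >= -8 ==> j - 8 >= 6) && (k > 3*b + 2 || v - 7 != -5)) <==> (b + 2*v + 8 != -2 && ((1/4)*v + 2*b >= -7 ==> b + 3*v + 1 == 5)) must hold; in canonical form it is ((3*k >= -9 ==> j >= 14) && (k > 3*b + 2 || v != 2)) <==> (b + 2*v != -10 && (2*b + (1/4)*v >= -7 ==> b + 3*v == 4)).
Before j := 3*b + 5: ((3*k >= -9 ==> 3*b >= 9) && (k > 3*b + 2 || v != 2)) <==> (b + 2*v != -10 && (2*b + (1/4)*v >= -7 ==> b + 3*v == 4))
Before assert 2*j <= 1 ==> k != 0: (2*j <= 1 ==> k != 0) && (((3*k >= -9 ==> 3*b >= 9) && (k > 3*b + 2 || v != 2)) <==> (b + 2*v != -10 && (2*b + (1/4)*v >= -7 ==> b + 3*v == 4)))
Answer: WP = (2*j <= 1 ==> k != 0) && (((3*k >= -9 ==> 3*b >= 9) && (k > 3*b + 2 || v != 2)) <==> (b + 2*v != -10 && (2*b + (1/4)*v >= -7 ==> b + 3*v == 4)))


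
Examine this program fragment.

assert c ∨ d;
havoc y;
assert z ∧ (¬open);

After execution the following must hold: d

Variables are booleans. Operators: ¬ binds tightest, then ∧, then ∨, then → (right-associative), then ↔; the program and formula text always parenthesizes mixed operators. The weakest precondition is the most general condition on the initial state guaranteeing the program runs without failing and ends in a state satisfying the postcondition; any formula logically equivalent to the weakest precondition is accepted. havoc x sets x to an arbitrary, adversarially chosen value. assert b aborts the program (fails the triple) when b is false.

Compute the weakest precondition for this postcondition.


Working backward. After the program, d must hold.
Before assert z ∧ (¬open): z ∧ (¬open) ∧ d
Before havoc y: z ∧ (¬open) ∧ d
Before assert c ∨ d: (c ∨ d) ∧ z ∧ (¬open) ∧ d
Answer: WP = (c ∨ d) ∧ z ∧ (¬open) ∧ d


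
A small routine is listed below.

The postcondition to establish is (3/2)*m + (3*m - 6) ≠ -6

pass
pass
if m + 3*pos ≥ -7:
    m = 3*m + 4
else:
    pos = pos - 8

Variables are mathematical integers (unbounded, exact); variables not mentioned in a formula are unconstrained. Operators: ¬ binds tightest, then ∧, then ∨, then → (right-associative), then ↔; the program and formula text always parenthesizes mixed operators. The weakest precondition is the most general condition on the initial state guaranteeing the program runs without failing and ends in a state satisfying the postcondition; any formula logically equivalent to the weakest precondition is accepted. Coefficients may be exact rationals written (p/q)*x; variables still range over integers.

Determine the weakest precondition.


Working backward. After the program, the postcondition (3/2)*m + (3*m - 6) ≠ -6 must hold; in canonical form it is (9/2)*m ≠ 0.
Then branch requires (27/2)*m ≠ -18; else branch requires (9/2)*m ≠ 0.
Before the if: (m + 3*pos ≥ -7 → (27/2)*m ≠ -18) ∧ ((¬(m + 3*pos ≥ -7)) → (9/2)*m ≠ 0)
Before skip: (m + 3*pos ≥ -7 → (27/2)*m ≠ -18) ∧ ((¬(m + 3*pos ≥ -7)) → (9/2)*m ≠ 0)
Before skip: (m + 3*pos ≥ -7 → (27/2)*m ≠ -18) ∧ ((¬(m + 3*pos ≥ -7)) → (9/2)*m ≠ 0)
Answer: WP = (m + 3*pos ≥ -7 → (27/2)*m ≠ -18) ∧ ((¬(m + 3*pos ≥ -7)) → (9/2)*m ≠ 0)


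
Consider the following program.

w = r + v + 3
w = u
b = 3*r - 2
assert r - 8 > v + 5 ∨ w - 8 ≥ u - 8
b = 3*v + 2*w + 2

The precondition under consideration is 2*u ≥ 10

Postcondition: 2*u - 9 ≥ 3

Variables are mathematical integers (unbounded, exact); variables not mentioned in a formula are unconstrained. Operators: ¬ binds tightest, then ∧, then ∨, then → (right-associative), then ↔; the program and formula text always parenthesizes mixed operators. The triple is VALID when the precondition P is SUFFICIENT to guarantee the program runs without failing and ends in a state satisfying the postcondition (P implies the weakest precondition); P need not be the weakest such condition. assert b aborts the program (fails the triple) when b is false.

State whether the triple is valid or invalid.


Working backward. After the program, the postcondition 2*u - 9 ≥ 3 must hold; in canonical form it is 2*u ≥ 12.
Before b := 3*v + 2*w + 2: 2*u ≥ 12
Before assert r - 8 > v + 5 ∨ w - 8 ≥ u - 8: (r > v + 13 ∨ w ≥ u) ∧ 2*u ≥ 12
Before b := 3*r - 2: (r > v + 13 ∨ w ≥ u) ∧ 2*u ≥ 12
Before w := u: 2*u ≥ 12
Before w := r + v + 3: 2*u ≥ 12
The weakest precondition is 2*u ≥ 12.
Check whether 2*u ≥ 10 implies it.
Countermodel: at the initial state u = 5, the precondition holds but the weakest precondition fails.
Answer: invalid


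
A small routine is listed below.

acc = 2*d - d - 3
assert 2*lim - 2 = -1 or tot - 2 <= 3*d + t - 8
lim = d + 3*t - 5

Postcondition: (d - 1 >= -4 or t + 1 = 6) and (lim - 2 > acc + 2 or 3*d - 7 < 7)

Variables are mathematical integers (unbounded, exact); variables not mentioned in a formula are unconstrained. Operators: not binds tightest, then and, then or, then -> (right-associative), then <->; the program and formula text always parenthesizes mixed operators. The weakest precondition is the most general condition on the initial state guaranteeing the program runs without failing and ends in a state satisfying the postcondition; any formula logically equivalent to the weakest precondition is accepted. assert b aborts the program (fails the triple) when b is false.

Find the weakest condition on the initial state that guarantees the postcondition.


Working backward. After the program, the postcondition (d - 1 >= -4 or t + 1 = 6) and (lim - 2 > acc + 2 or 3*d - 7 < 7) must hold; in canonical form it is (d >= -3 or t = 5) and (lim > acc + 4 or 3*d < 14).
Before lim := d + 3*t - 5: (d >= -3 or t = 5) and (d + 3*t > acc + 9 or 3*d < 14)
Before assert 2*lim - 2 = -1 or tot - 2 <= 3*d + t - 8: (2*lim = 1 or tot <= 3*d + t - 6) and (d >= -3 or t = 5) and (d + 3*t > acc + 9 or 3*d < 14)
Before acc := 2*d - d - 3: (2*lim = 1 or tot <= 3*d + t - 6) and (d >= -3 or t = 5) and (3*t > 6 or 3*d < 14)
Answer: WP = (2*lim = 1 or tot <= 3*d + t - 6) and (d >= -3 or t = 5) and (3*t > 6 or 3*d < 14)


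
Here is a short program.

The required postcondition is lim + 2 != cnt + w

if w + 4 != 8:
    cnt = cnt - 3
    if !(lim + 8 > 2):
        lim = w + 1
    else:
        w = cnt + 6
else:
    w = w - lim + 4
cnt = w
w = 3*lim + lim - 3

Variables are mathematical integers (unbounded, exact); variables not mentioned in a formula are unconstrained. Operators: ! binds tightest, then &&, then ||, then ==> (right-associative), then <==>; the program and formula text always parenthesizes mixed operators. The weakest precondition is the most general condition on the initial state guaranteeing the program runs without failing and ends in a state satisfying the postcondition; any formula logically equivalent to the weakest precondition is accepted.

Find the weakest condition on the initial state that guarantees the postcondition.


Working backward. After the program, the postcondition lim + 2 != cnt + w must hold; in canonical form it is lim != cnt + w - 2.
Before w := 3*lim + lim - 3: cnt + 3*lim != 5
Before cnt := w: 3*lim + w != 5
Then branch requires ((!(lim > -6)) ==> 4*w != 2) && (lim > -6 ==> cnt + 3*lim != 2); else branch requires 2*lim + w != 1.
Before the if: (w != 4 ==> (((!(lim > -6)) ==> 4*w != 2) && (lim > -6 ==> cnt + 3*lim != 2))) && ((!(w != 4)) ==> 2*lim + w != 1)
Answer: WP = (w != 4 ==> (((!(lim > -6)) ==> 4*w != 2) && (lim > -6 ==> cnt + 3*lim != 2))) && ((!(w != 4)) ==> 2*lim + w != 1)


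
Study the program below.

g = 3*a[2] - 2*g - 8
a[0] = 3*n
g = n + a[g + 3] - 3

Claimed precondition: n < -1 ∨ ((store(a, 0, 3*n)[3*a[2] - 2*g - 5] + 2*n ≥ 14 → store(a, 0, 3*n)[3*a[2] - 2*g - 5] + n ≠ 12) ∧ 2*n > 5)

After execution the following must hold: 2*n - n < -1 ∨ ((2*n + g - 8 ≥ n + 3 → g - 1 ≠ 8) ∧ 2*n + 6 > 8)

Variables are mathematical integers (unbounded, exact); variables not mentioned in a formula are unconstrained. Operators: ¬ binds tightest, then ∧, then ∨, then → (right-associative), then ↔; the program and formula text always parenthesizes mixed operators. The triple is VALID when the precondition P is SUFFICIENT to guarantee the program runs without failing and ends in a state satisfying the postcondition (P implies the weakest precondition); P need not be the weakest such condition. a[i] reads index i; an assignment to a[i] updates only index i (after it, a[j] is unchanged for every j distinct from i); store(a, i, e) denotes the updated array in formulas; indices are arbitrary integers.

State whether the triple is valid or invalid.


Working backward. After the program, the postcondition 2*n - n < -1 ∨ ((2*n + g - 8 ≥ n + 3 → g - 1 ≠ 8) ∧ 2*n + 6 > 8) must hold; in canonical form it is n < -1 ∨ ((g + n ≥ 11 → g ≠ 9) ∧ 2*n > 2).
Before g := n + a[g + 3] - 3: n < -1 ∨ ((a[g + 3] + 2*n ≥ 14 → a[g + 3] + n ≠ 12) ∧ 2*n > 2)
Before a[0] := 3*n: n < -1 ∨ ((store(a, 0, 3*n)[g + 3] + 2*n ≥ 14 → store(a, 0, 3*n)[g + 3] + n ≠ 12) ∧ 2*n > 2)
Before g := 3*a[2] - 2*g - 8: n < -1 ∨ ((store(a, 0, 3*n)[3*a[2] - 2*g - 5] + 2*n ≥ 14 → store(a, 0, 3*n)[3*a[2] - 2*g - 5] + n ≠ 12) ∧ 2*n > 2)
The weakest precondition is n < -1 ∨ ((store(a, 0, 3*n)[3*a[2] - 2*g - 5] + 2*n ≥ 14 → store(a, 0, 3*n)[3*a[2] - 2*g - 5] + n ≠ 12) ∧ 2*n > 2).
Check whether n < -1 ∨ ((store(a, 0, 3*n)[3*a[2] - 2*g - 5] + 2*n ≥ 14 → store(a, 0, 3*n)[3*a[2] - 2*g - 5] + n ≠ 12) ∧ 2*n > 5) implies it.
Every state satisfying the precondition satisfies the weakest precondition: the implication holds.
Answer: valid


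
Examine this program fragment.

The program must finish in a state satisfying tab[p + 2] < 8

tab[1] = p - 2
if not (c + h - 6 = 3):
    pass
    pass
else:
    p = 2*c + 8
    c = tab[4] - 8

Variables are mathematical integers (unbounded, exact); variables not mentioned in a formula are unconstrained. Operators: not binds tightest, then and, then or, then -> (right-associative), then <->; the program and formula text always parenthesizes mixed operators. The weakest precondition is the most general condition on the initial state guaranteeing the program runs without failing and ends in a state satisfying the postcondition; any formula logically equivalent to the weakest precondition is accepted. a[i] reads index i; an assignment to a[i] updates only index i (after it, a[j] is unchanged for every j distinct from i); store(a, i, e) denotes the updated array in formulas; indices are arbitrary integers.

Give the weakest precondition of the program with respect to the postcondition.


Working backward. After the program, tab[p + 2] < 8 must hold.
Then branch requires tab[p + 2] < 8; else branch requires tab[2*c + 10] < 8.
Before the if: ((not (c + h = 9)) -> tab[p + 2] < 8) and (c + h = 9 -> tab[2*c + 10] < 8)
Before tab[1] := p - 2: ((not (c + h = 9)) -> store(tab, 1, p - 2)[p + 2] < 8) and (c + h = 9 -> store(tab, 1, p - 2)[2*c + 10] < 8)
Answer: WP = ((not (c + h = 9)) -> store(tab, 1, p - 2)[p + 2] < 8) and (c + h = 9 -> store(tab, 1, p - 2)[2*c + 10] < 8)


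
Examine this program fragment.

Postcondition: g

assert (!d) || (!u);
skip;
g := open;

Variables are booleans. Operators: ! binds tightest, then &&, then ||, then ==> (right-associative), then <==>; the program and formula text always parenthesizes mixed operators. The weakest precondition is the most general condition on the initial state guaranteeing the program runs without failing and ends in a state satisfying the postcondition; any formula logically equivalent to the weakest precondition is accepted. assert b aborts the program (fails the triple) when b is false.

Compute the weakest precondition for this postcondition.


Working backward. After the program, g must hold.
Before g := open: open
Before skip: open
Before assert (!d) || (!u): ((!d) || (!u)) && open
Answer: WP = ((!d) || (!u)) && open
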